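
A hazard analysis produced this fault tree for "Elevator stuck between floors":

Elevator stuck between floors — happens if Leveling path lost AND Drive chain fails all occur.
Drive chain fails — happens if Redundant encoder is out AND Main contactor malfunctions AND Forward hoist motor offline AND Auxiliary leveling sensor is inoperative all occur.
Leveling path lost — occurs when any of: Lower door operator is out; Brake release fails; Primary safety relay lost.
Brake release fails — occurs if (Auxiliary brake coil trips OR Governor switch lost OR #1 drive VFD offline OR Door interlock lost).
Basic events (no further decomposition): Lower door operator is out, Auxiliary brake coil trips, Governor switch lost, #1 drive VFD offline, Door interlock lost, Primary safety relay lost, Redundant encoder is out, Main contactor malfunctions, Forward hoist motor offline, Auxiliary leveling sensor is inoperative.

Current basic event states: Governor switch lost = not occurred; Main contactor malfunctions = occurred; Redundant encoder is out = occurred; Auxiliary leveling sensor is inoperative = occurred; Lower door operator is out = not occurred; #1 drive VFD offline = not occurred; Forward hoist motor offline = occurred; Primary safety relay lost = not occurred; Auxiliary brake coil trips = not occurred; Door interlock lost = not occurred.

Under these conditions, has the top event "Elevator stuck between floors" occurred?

Brake release fails [OR]: Auxiliary brake coil trips=not, Governor switch lost=not, #1 drive VFD offline=not, Door interlock lost=not → no input occurs → does not occur.
Leveling path lost [OR]: Lower door operator is out=not, Brake release fails=not, Primary safety relay lost=not → no input occurs → does not occur.
Drive chain fails [AND]: Redundant encoder is out=occurs, Main contactor malfunctions=occurs, Forward hoist motor offline=occurs, Auxiliary leveling sensor is inoperative=occurs → all inputs occur → occurs.
Elevator stuck between floors [AND]: Leveling path lost=not, Drive chain fails=occurs → not all inputs occur → does not occur.

No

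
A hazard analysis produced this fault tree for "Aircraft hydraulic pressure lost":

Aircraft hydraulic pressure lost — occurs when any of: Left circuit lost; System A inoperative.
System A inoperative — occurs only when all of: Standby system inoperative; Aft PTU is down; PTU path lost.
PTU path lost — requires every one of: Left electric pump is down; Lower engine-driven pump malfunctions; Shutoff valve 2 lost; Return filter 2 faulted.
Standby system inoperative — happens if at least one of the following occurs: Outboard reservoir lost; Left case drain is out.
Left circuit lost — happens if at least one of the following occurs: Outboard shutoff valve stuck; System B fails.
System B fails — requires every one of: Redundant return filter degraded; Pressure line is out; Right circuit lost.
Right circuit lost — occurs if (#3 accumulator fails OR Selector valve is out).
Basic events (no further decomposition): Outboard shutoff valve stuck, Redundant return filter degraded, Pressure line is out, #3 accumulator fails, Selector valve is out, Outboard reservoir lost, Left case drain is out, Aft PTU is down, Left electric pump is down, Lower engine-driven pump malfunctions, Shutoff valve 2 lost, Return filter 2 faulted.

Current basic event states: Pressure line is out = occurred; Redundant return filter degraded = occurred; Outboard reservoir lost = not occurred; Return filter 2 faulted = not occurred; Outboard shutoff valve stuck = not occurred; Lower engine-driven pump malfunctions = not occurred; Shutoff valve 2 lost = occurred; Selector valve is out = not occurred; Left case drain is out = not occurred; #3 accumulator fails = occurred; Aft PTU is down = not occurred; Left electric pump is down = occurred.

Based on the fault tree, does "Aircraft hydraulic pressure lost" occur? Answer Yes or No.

Yes

Right circuit lost [OR]: #3 accumulator fails=occurs, Selector valve is out=not → at least one input occurs → occurs.
System B fails [AND]: Redundant return filter degraded=occurs, Pressure line is out=occurs, Right circuit lost=occurs → all inputs occur → occurs.
Left circuit lost [OR]: Outboard shutoff valve stuck=not, System B fails=occurs → at least one input occurs → occurs.
Standby system inoperative [OR]: Outboard reservoir lost=not, Left case drain is out=not → no input occurs → does not occur.
PTU path lost [AND]: Left electric pump is down=occurs, Lower engine-driven pump malfunctions=not, Shutoff valve 2 lost=occurs, Return filter 2 faulted=not → not all inputs occur → does not occur.
System A inoperative [AND]: Standby system inoperative=not, Aft PTU is down=not, PTU path lost=not → not all inputs occur → does not occur.
Aircraft hydraulic pressure lost [OR]: Left circuit lost=occurs, System A inoperative=not → at least one input occurs → occurs.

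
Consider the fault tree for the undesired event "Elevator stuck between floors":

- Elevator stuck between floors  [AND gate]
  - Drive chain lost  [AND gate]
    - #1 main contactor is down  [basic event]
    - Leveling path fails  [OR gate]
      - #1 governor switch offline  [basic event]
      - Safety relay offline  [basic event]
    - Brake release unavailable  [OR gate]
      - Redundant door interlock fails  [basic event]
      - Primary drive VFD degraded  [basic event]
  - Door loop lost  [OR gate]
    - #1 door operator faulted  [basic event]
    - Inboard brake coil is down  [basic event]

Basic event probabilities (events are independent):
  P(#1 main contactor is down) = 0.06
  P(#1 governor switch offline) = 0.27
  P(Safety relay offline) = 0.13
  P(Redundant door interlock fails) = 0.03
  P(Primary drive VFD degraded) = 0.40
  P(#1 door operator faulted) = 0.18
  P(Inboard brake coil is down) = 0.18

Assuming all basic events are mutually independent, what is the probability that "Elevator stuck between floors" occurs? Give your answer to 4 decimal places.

0.0030

P(Leveling path fails) [OR] = 1 − (1−0.27) × (1−0.13) = 0.364900
P(Brake release unavailable) [OR] = 1 − (1−0.03) × (1−0.40) = 0.418000
P(Drive chain lost) [AND] = 0.06 × 0.364900 × 0.418000 = 0.009152
P(Door loop lost) [OR] = 1 − (1−0.18) × (1−0.18) = 0.327600
P(Elevator stuck between floors) [AND] = 0.009152 × 0.327600 = 0.002998
Rounded to 4 decimal places: P(Elevator stuck between floors) ≈ 0.0030.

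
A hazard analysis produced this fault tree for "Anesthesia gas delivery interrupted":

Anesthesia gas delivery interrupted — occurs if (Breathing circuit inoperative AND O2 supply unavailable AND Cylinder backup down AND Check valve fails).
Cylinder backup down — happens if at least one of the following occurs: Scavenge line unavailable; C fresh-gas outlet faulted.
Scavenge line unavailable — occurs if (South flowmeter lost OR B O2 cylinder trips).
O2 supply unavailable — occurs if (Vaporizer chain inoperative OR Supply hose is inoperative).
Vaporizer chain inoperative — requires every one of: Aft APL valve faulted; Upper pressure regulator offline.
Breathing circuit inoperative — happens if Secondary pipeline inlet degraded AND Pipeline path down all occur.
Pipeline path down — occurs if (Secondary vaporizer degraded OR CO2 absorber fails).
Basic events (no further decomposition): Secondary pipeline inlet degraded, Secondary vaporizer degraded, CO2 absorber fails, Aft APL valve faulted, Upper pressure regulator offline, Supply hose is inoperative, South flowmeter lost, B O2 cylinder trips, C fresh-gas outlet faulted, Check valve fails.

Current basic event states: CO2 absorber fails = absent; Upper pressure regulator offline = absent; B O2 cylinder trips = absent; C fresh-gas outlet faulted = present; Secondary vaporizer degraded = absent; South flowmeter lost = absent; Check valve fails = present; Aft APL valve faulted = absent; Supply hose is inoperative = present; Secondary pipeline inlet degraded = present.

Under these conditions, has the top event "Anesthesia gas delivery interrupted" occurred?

No

Pipeline path down [OR]: Secondary vaporizer degraded=not, CO2 absorber fails=not → no input occurs → does not occur.
Breathing circuit inoperative [AND]: Secondary pipeline inlet degraded=occurs, Pipeline path down=not → not all inputs occur → does not occur.
Vaporizer chain inoperative [AND]: Aft APL valve faulted=not, Upper pressure regulator offline=not → not all inputs occur → does not occur.
O2 supply unavailable [OR]: Vaporizer chain inoperative=not, Supply hose is inoperative=occurs → at least one input occurs → occurs.
Scavenge line unavailable [OR]: South flowmeter lost=not, B O2 cylinder trips=not → no input occurs → does not occur.
Cylinder backup down [OR]: Scavenge line unavailable=not, C fresh-gas outlet faulted=occurs → at least one input occurs → occurs.
Anesthesia gas delivery interrupted [AND]: Breathing circuit inoperative=not, O2 supply unavailable=occurs, Cylinder backup down=occurs, Check valve fails=occurs → not all inputs occur → does not occur.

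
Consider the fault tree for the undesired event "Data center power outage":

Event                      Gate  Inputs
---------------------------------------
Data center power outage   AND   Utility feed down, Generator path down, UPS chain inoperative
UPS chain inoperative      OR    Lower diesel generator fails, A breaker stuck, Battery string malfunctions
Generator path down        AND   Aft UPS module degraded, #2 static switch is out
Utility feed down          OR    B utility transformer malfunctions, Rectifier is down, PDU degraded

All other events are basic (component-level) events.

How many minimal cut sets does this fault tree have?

9

Utility feed down [OR]: union of children's cut sets → 3 cut set(s).
Generator path down [AND]: one cut set from each child combined → 1 × 1 = 1 cut set(s).
UPS chain inoperative [OR]: union of children's cut sets → 3 cut set(s).
Data center power outage [AND]: one cut set from each child combined → 3 × 1 × 3 = 9 cut set(s).
Minimal cut sets: {#2 static switch is out, Aft UPS module degraded, B utility transformer malfunctions, Lower diesel generator fails}; {#2 static switch is out, A breaker stuck, Aft UPS module degraded, B utility transformer malfunctions}; {#2 static switch is out, Aft UPS module degraded, B utility transformer malfunctions, Battery string malfunctions}; {#2 static switch is out, Aft UPS module degraded, Lower diesel generator fails, Rectifier is down}; {#2 static switch is out, A breaker stuck, Aft UPS module degraded, Rectifier is down}; {#2 static switch is out, Aft UPS module degraded, Battery string malfunctions, Rectifier is down}; {#2 static switch is out, Aft UPS module degraded, Lower diesel generator fails, PDU degraded}; {#2 static switch is out, A breaker stuck, Aft UPS module degraded, PDU degraded}; {#2 static switch is out, Aft UPS module degraded, Battery string malfunctions, PDU degraded}.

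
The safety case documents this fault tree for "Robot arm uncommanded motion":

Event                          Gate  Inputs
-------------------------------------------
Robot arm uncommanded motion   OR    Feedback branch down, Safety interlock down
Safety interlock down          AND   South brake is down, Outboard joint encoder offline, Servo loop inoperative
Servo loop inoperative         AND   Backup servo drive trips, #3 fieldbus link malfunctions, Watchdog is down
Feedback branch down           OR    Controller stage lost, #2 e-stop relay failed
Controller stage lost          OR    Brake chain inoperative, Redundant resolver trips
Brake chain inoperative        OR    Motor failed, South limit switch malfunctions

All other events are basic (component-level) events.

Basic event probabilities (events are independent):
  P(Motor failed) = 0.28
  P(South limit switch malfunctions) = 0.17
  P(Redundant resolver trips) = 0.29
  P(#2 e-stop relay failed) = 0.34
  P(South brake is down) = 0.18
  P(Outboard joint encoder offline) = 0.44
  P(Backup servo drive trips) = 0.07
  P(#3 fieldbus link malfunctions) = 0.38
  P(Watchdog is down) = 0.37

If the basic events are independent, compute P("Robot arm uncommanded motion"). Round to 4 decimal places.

0.7202

P(Brake chain inoperative) [OR] = 1 − (1−0.28) × (1−0.17) = 0.402400
P(Controller stage lost) [OR] = 1 − (1−0.402400) × (1−0.29) = 0.575704
P(Feedback branch down) [OR] = 1 − (1−0.575704) × (1−0.34) = 0.719965
P(Servo loop inoperative) [AND] = 0.07 × 0.38 × 0.37 = 0.009842
P(Safety interlock down) [AND] = 0.18 × 0.44 × 0.009842 = 0.000779
P(Robot arm uncommanded motion) [OR] = 1 − (1−0.719965) × (1−0.000779) = 0.720183
Rounded to 4 decimal places: P(Robot arm uncommanded motion) ≈ 0.7202.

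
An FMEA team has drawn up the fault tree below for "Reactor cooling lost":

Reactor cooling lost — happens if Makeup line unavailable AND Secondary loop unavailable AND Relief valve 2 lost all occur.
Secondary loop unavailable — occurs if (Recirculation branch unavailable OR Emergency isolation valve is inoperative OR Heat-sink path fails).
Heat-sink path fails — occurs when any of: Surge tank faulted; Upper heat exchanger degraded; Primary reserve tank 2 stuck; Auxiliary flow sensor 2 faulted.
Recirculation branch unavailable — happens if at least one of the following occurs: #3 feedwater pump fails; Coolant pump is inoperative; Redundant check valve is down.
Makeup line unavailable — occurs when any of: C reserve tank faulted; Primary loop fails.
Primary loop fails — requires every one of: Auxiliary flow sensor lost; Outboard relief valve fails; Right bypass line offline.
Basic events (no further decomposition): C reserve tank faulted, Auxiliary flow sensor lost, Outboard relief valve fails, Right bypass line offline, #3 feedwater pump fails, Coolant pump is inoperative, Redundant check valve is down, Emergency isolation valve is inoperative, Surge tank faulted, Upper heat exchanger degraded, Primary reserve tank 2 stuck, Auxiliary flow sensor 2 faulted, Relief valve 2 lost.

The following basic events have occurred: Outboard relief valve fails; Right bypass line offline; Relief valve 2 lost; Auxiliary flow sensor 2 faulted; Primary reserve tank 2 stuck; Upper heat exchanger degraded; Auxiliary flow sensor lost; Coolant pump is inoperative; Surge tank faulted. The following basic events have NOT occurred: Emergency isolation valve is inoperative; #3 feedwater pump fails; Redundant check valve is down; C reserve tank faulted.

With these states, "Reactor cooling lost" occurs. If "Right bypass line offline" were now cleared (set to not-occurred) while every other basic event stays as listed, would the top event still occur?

Counterfactual: set "Right bypass line offline" to not occurred.
Primary loop fails [AND]: Auxiliary flow sensor lost=occurs, Outboard relief valve fails=occurs, Right bypass line offline=not → not all inputs occur → does not occur.
Makeup line unavailable [OR]: C reserve tank faulted=not, Primary loop fails=not → no input occurs → does not occur.
Recirculation branch unavailable [OR]: #3 feedwater pump fails=not, Coolant pump is inoperative=occurs, Redundant check valve is down=not → at least one input occurs → occurs.
Heat-sink path fails [OR]: Surge tank faulted=occurs, Upper heat exchanger degraded=occurs, Primary reserve tank 2 stuck=occurs, Auxiliary flow sensor 2 faulted=occurs → at least one input occurs → occurs.
Secondary loop unavailable [OR]: Recirculation branch unavailable=occurs, Emergency isolation valve is inoperative=not, Heat-sink path fails=occurs → at least one input occurs → occurs.
Reactor cooling lost [AND]: Makeup line unavailable=not, Secondary loop unavailable=occurs, Relief valve 2 lost=occurs → not all inputs occur → does not occur.

No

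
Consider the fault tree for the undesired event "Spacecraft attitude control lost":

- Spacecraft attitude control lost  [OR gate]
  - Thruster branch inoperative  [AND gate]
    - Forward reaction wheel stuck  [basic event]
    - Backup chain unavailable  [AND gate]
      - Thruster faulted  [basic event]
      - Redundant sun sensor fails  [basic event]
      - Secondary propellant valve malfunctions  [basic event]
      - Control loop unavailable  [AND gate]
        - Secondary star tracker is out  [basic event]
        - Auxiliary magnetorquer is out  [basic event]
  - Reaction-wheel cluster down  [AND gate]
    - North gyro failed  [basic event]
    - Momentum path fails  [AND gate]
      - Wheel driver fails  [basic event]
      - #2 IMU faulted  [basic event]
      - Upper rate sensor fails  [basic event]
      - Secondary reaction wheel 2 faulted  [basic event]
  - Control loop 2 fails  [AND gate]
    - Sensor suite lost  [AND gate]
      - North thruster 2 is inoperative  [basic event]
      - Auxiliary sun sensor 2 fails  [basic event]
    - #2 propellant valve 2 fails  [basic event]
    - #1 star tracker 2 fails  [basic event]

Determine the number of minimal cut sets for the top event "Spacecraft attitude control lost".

3

Control loop unavailable [AND]: one cut set from each child combined → 1 × 1 = 1 cut set(s).
Backup chain unavailable [AND]: one cut set from each child combined → 1 × 1 × 1 × 1 = 1 cut set(s).
Thruster branch inoperative [AND]: one cut set from each child combined → 1 × 1 = 1 cut set(s).
Momentum path fails [AND]: one cut set from each child combined → 1 × 1 × 1 × 1 = 1 cut set(s).
Reaction-wheel cluster down [AND]: one cut set from each child combined → 1 × 1 = 1 cut set(s).
Sensor suite lost [AND]: one cut set from each child combined → 1 × 1 = 1 cut set(s).
Control loop 2 fails [AND]: one cut set from each child combined → 1 × 1 × 1 = 1 cut set(s).
Spacecraft attitude control lost [OR]: union of children's cut sets → 3 cut set(s).
Minimal cut sets: {Auxiliary magnetorquer is out, Forward reaction wheel stuck, Redundant sun sensor fails, Secondary propellant valve malfunctions, Secondary star tracker is out, Thruster faulted}; {#2 IMU faulted, North gyro failed, Secondary reaction wheel 2 faulted, Upper rate sensor fails, Wheel driver fails}; {#1 star tracker 2 fails, #2 propellant valve 2 fails, Auxiliary sun sensor 2 fails, North thruster 2 is inoperative}.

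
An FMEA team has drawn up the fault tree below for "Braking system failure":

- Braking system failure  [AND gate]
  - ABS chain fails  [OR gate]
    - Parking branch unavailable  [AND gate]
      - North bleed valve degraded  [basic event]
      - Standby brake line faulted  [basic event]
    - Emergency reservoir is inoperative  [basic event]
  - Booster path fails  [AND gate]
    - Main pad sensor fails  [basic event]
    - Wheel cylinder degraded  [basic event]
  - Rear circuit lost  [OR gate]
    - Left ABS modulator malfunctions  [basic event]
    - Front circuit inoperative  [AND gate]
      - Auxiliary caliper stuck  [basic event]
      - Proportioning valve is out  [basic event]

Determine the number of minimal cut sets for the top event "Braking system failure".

Parking branch unavailable [AND]: one cut set from each child combined → 1 × 1 = 1 cut set(s).
ABS chain fails [OR]: union of children's cut sets → 2 cut set(s).
Booster path fails [AND]: one cut set from each child combined → 1 × 1 = 1 cut set(s).
Front circuit inoperative [AND]: one cut set from each child combined → 1 × 1 = 1 cut set(s).
Rear circuit lost [OR]: union of children's cut sets → 2 cut set(s).
Braking system failure [AND]: one cut set from each child combined → 2 × 1 × 2 = 4 cut set(s).
Minimal cut sets: {Left ABS modulator malfunctions, Main pad sensor fails, North bleed valve degraded, Standby brake line faulted, Wheel cylinder degraded}; {Auxiliary caliper stuck, Main pad sensor fails, North bleed valve degraded, Proportioning valve is out, Standby brake line faulted, Wheel cylinder degraded}; {Emergency reservoir is inoperative, Left ABS modulator malfunctions, Main pad sensor fails, Wheel cylinder degraded}; {Auxiliary caliper stuck, Emergency reservoir is inoperative, Main pad sensor fails, Proportioning valve is out, Wheel cylinder degraded}.

4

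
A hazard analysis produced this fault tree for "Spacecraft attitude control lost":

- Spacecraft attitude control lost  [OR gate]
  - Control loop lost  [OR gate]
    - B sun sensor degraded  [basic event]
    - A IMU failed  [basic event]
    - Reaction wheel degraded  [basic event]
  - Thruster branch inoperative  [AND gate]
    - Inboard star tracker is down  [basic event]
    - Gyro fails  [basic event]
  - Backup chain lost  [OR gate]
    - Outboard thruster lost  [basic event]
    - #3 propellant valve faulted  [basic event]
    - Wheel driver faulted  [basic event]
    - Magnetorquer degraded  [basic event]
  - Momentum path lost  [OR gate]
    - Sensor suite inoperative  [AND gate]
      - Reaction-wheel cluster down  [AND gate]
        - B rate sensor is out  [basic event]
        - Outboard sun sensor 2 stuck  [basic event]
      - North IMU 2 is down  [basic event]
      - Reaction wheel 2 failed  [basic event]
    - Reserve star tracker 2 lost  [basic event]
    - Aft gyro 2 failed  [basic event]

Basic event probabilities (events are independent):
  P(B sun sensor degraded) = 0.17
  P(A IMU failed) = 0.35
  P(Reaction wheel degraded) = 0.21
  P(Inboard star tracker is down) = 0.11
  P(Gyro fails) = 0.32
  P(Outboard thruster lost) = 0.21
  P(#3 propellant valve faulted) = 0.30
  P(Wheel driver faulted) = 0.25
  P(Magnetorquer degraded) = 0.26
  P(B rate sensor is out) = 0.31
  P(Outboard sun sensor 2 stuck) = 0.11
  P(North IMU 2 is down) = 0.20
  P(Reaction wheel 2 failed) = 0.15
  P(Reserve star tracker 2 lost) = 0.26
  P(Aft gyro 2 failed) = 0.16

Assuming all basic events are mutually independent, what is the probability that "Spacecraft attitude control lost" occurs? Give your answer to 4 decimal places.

0.9216

P(Control loop lost) [OR] = 1 − (1−0.17) × (1−0.35) × (1−0.21) = 0.573795
P(Thruster branch inoperative) [AND] = 0.11 × 0.32 = 0.035200
P(Backup chain lost) [OR] = 1 − (1−0.21) × (1−0.30) × (1−0.25) × (1−0.26) = 0.693085
P(Reaction-wheel cluster down) [AND] = 0.31 × 0.11 = 0.034100
P(Sensor suite inoperative) [AND] = 0.034100 × 0.20 × 0.15 = 0.001023
P(Momentum path lost) [OR] = 1 − (1−0.001023) × (1−0.26) × (1−0.16) = 0.379036
P(Spacecraft attitude control lost) [OR] = 1 − (1−0.573795) × (1−0.035200) × (1−0.693085) × (1−0.379036) = 0.921632
Rounded to 4 decimal places: P(Spacecraft attitude control lost) ≈ 0.9216.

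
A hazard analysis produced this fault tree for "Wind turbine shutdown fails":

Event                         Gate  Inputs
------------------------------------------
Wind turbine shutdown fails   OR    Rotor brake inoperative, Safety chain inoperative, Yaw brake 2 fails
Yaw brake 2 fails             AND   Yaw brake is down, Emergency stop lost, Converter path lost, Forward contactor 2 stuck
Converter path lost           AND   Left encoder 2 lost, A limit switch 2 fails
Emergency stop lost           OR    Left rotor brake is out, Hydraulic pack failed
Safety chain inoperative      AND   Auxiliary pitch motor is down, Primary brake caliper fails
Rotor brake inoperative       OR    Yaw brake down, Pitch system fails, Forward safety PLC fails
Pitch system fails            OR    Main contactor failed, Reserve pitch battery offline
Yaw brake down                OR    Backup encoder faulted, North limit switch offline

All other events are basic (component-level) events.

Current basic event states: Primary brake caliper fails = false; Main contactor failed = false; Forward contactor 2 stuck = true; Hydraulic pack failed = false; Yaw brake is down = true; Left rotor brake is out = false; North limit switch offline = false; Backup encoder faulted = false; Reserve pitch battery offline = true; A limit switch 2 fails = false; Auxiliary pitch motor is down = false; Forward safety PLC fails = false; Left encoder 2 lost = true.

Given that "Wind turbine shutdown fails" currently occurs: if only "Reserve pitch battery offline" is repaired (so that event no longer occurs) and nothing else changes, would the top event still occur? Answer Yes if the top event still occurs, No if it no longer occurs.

Counterfactual: set "Reserve pitch battery offline" to not occurred.
Yaw brake down [OR]: Backup encoder faulted=not, North limit switch offline=not → no input occurs → does not occur.
Pitch system fails [OR]: Main contactor failed=not, Reserve pitch battery offline=not → no input occurs → does not occur.
Rotor brake inoperative [OR]: Yaw brake down=not, Pitch system fails=not, Forward safety PLC fails=not → no input occurs → does not occur.
Safety chain inoperative [AND]: Auxiliary pitch motor is down=not, Primary brake caliper fails=not → not all inputs occur → does not occur.
Emergency stop lost [OR]: Left rotor brake is out=not, Hydraulic pack failed=not → no input occurs → does not occur.
Converter path lost [AND]: Left encoder 2 lost=occurs, A limit switch 2 fails=not → not all inputs occur → does not occur.
Yaw brake 2 fails [AND]: Yaw brake is down=occurs, Emergency stop lost=not, Converter path lost=not, Forward contactor 2 stuck=occurs → not all inputs occur → does not occur.
Wind turbine shutdown fails [OR]: Rotor brake inoperative=not, Safety chain inoperative=not, Yaw brake 2 fails=not → no input occurs → does not occur.

No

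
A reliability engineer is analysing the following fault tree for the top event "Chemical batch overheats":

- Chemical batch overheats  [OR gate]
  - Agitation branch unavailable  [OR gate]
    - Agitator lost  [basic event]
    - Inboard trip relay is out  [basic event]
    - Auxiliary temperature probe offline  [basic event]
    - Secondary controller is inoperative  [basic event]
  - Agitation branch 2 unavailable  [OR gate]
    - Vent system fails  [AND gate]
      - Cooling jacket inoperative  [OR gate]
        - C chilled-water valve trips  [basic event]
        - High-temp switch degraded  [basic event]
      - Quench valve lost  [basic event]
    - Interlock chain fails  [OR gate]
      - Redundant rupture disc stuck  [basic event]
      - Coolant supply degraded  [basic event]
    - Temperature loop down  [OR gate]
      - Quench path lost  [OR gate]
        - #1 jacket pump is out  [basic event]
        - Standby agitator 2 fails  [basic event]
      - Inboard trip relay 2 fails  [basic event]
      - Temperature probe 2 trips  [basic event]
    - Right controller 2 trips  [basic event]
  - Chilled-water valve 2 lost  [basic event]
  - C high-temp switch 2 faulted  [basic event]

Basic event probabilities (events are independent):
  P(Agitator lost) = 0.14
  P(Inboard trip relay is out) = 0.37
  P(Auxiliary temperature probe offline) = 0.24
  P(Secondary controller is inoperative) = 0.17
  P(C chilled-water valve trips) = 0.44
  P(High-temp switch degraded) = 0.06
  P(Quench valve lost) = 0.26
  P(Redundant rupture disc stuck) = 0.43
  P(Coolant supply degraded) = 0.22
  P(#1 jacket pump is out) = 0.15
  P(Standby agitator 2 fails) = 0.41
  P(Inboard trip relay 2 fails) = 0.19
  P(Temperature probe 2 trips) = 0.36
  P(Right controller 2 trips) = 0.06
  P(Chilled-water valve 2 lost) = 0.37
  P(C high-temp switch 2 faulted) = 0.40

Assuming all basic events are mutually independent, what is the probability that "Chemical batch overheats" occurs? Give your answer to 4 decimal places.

P(Agitation branch unavailable) [OR] = 1 − (1−0.14) × (1−0.37) × (1−0.24) × (1−0.17) = 0.658233
P(Cooling jacket inoperative) [OR] = 1 − (1−0.44) × (1−0.06) = 0.473600
P(Vent system fails) [AND] = 0.473600 × 0.26 = 0.123136
P(Interlock chain fails) [OR] = 1 − (1−0.43) × (1−0.22) = 0.555400
P(Quench path lost) [OR] = 1 − (1−0.15) × (1−0.41) = 0.498500
P(Temperature loop down) [OR] = 1 − (1−0.498500) × (1−0.19) × (1−0.36) = 0.740022
P(Agitation branch 2 unavailable) [OR] = 1 − (1−0.123136) × (1−0.555400) × (1−0.740022) × (1−0.06) = 0.904728
P(Chemical batch overheats) [OR] = 1 − (1−0.658233) × (1−0.904728) × (1−0.37) × (1−0.40) = 0.987692
Rounded to 4 decimal places: P(Chemical batch overheats) ≈ 0.9877.

0.9877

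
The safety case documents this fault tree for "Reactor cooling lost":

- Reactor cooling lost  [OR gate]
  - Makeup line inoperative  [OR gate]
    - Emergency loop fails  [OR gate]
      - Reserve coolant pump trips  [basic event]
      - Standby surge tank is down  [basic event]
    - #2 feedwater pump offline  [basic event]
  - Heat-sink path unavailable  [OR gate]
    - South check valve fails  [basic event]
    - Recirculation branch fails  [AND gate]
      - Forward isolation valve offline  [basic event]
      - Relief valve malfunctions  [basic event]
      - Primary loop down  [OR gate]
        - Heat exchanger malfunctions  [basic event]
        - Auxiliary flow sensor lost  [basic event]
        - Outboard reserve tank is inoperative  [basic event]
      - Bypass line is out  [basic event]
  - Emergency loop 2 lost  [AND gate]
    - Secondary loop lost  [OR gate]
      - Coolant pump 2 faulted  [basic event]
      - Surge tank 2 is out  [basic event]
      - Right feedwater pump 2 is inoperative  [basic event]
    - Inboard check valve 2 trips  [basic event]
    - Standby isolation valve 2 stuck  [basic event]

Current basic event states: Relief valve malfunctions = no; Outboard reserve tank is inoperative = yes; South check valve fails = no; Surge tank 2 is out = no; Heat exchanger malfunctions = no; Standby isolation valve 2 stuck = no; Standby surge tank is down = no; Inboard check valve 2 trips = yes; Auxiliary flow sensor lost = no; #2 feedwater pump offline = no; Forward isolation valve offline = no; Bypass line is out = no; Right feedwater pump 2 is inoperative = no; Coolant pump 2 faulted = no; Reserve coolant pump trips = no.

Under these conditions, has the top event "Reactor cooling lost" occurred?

No

Emergency loop fails [OR]: Reserve coolant pump trips=not, Standby surge tank is down=not → no input occurs → does not occur.
Makeup line inoperative [OR]: Emergency loop fails=not, #2 feedwater pump offline=not → no input occurs → does not occur.
Primary loop down [OR]: Heat exchanger malfunctions=not, Auxiliary flow sensor lost=not, Outboard reserve tank is inoperative=occurs → at least one input occurs → occurs.
Recirculation branch fails [AND]: Forward isolation valve offline=not, Relief valve malfunctions=not, Primary loop down=occurs, Bypass line is out=not → not all inputs occur → does not occur.
Heat-sink path unavailable [OR]: South check valve fails=not, Recirculation branch fails=not → no input occurs → does not occur.
Secondary loop lost [OR]: Coolant pump 2 faulted=not, Surge tank 2 is out=not, Right feedwater pump 2 is inoperative=not → no input occurs → does not occur.
Emergency loop 2 lost [AND]: Secondary loop lost=not, Inboard check valve 2 trips=occurs, Standby isolation valve 2 stuck=not → not all inputs occur → does not occur.
Reactor cooling lost [OR]: Makeup line inoperative=not, Heat-sink path unavailable=not, Emergency loop 2 lost=not → no input occurs → does not occur.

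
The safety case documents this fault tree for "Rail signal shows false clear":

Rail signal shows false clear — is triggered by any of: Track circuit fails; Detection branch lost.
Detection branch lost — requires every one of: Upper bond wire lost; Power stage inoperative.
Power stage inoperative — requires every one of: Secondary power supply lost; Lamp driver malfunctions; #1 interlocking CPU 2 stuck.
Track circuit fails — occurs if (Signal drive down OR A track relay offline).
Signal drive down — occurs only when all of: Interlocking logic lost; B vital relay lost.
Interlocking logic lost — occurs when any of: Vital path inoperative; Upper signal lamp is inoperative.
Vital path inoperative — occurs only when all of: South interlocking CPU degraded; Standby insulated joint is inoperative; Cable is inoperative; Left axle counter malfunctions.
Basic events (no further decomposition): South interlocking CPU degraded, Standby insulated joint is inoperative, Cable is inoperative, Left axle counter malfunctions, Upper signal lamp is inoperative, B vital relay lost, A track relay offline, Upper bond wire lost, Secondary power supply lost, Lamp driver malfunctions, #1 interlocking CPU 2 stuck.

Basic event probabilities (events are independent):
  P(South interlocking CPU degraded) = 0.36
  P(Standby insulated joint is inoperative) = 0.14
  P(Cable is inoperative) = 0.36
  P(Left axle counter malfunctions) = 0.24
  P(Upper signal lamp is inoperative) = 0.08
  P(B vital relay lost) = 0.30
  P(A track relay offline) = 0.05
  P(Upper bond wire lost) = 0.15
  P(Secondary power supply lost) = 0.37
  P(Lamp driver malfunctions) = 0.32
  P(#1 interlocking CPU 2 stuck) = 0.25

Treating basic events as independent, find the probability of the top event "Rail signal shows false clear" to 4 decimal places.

P(Vital path inoperative) [AND] = 0.36 × 0.14 × 0.36 × 0.24 = 0.004355
P(Interlocking logic lost) [OR] = 1 − (1−0.004355) × (1−0.08) = 0.084007
P(Signal drive down) [AND] = 0.084007 × 0.30 = 0.025202
P(Track circuit fails) [OR] = 1 − (1−0.025202) × (1−0.05) = 0.073942
P(Power stage inoperative) [AND] = 0.37 × 0.32 × 0.25 = 0.029600
P(Detection branch lost) [AND] = 0.15 × 0.029600 = 0.004440
P(Rail signal shows false clear) [OR] = 1 − (1−0.073942) × (1−0.004440) = 0.078054
Rounded to 4 decimal places: P(Rail signal shows false clear) ≈ 0.0781.

0.0781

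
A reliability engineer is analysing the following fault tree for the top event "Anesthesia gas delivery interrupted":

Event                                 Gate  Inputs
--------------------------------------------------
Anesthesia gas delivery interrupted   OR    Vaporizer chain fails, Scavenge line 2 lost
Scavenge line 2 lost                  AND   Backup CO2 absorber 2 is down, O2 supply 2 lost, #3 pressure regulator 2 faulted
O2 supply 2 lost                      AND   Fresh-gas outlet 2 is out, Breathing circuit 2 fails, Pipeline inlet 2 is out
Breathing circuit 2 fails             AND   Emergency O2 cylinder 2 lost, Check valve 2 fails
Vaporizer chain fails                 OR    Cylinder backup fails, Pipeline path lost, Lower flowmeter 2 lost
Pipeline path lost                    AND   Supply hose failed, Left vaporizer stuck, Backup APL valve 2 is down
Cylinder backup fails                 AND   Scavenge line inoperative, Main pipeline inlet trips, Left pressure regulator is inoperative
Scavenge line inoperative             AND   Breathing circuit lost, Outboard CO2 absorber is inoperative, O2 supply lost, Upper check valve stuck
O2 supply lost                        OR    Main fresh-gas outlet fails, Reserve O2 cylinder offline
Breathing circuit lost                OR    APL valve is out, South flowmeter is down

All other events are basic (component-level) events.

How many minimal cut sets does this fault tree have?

7

Breathing circuit lost [OR]: union of children's cut sets → 2 cut set(s).
O2 supply lost [OR]: union of children's cut sets → 2 cut set(s).
Scavenge line inoperative [AND]: one cut set from each child combined → 2 × 1 × 2 × 1 = 4 cut set(s).
Cylinder backup fails [AND]: one cut set from each child combined → 4 × 1 × 1 = 4 cut set(s).
Pipeline path lost [AND]: one cut set from each child combined → 1 × 1 × 1 = 1 cut set(s).
Vaporizer chain fails [OR]: union of children's cut sets → 6 cut set(s).
Breathing circuit 2 fails [AND]: one cut set from each child combined → 1 × 1 = 1 cut set(s).
O2 supply 2 lost [AND]: one cut set from each child combined → 1 × 1 × 1 = 1 cut set(s).
Scavenge line 2 lost [AND]: one cut set from each child combined → 1 × 1 × 1 = 1 cut set(s).
Anesthesia gas delivery interrupted [OR]: union of children's cut sets → 7 cut set(s).
Minimal cut sets: {APL valve is out, Left pressure regulator is inoperative, Main fresh-gas outlet fails, Main pipeline inlet trips, Outboard CO2 absorber is inoperative, Upper check valve stuck}; {APL valve is out, Left pressure regulator is inoperative, Main pipeline inlet trips, Outboard CO2 absorber is inoperative, Reserve O2 cylinder offline, Upper check valve stuck}; {Left pressure regulator is inoperative, Main fresh-gas outlet fails, Main pipeline inlet trips, Outboard CO2 absorber is inoperative, South flowmeter is down, Upper check valve stuck}; {Left pressure regulator is inoperative, Main pipeline inlet trips, Outboard CO2 absorber is inoperative, Reserve O2 cylinder offline, South flowmeter is down, Upper check valve stuck}; {Backup APL valve 2 is down, Left vaporizer stuck, Supply hose failed}; {Lower flowmeter 2 lost}; {#3 pressure regulator 2 faulted, Backup CO2 absorber 2 is down, Check valve 2 fails, Emergency O2 cylinder 2 lost, Fresh-gas outlet 2 is out, Pipeline inlet 2 is out}.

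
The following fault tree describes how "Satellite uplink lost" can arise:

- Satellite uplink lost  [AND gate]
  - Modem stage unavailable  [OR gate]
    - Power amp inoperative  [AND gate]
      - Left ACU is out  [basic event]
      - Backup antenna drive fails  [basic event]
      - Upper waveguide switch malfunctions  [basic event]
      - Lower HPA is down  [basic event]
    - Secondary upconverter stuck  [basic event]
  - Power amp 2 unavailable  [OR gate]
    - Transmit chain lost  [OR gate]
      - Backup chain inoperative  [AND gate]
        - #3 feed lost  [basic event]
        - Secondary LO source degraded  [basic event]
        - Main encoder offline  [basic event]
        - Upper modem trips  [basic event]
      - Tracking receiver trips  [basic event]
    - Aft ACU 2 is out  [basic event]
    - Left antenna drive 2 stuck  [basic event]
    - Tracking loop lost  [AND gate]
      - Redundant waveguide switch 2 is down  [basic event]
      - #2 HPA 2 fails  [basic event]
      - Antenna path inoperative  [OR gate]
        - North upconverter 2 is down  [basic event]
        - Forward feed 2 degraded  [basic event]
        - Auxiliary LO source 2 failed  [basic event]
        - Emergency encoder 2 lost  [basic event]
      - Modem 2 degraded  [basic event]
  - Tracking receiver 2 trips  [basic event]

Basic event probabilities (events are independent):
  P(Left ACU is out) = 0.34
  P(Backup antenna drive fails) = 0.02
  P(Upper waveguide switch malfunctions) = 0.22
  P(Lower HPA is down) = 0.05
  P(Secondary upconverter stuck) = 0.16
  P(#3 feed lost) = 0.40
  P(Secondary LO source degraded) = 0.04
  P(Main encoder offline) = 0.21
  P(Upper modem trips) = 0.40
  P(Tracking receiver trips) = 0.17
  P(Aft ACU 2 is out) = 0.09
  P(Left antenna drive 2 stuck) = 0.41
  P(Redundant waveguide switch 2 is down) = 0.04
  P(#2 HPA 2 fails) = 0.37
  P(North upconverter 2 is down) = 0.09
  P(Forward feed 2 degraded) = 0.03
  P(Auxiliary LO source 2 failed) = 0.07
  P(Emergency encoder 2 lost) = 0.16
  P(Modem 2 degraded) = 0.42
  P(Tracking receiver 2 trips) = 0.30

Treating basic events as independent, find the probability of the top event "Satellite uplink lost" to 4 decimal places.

0.0267

P(Power amp inoperative) [AND] = 0.34 × 0.02 × 0.22 × 0.05 = 0.000075
P(Modem stage unavailable) [OR] = 1 − (1−0.000075) × (1−0.16) = 0.160063
P(Backup chain inoperative) [AND] = 0.40 × 0.04 × 0.21 × 0.40 = 0.001344
P(Transmit chain lost) [OR] = 1 − (1−0.001344) × (1−0.17) = 0.171116
P(Antenna path inoperative) [OR] = 1 − (1−0.09) × (1−0.03) × (1−0.07) × (1−0.16) = 0.310435
P(Tracking loop lost) [AND] = 0.04 × 0.37 × 0.310435 × 0.42 = 0.001930
P(Power amp 2 unavailable) [OR] = 1 − (1−0.171116) × (1−0.09) × (1−0.41) × (1−0.001930) = 0.555831
P(Satellite uplink lost) [AND] = 0.160063 × 0.555831 × 0.30 = 0.026690
Rounded to 4 decimal places: P(Satellite uplink lost) ≈ 0.0267.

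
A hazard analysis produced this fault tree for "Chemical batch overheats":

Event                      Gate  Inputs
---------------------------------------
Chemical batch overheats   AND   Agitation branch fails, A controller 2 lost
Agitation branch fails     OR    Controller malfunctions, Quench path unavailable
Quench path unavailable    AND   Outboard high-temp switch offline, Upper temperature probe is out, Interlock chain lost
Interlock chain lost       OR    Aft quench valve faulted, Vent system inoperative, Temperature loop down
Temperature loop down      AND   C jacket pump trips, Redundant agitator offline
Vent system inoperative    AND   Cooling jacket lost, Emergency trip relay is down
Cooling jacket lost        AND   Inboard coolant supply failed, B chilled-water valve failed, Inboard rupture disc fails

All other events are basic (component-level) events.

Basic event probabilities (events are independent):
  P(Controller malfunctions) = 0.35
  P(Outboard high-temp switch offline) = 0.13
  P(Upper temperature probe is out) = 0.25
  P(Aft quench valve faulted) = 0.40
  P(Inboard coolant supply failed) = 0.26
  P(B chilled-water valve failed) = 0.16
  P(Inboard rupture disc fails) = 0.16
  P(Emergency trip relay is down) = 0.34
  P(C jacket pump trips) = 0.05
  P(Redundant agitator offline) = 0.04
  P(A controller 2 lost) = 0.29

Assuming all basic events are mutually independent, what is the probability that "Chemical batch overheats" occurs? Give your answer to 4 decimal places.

P(Cooling jacket lost) [AND] = 0.26 × 0.16 × 0.16 = 0.006656
P(Vent system inoperative) [AND] = 0.006656 × 0.34 = 0.002263
P(Temperature loop down) [AND] = 0.05 × 0.04 = 0.002000
P(Interlock chain lost) [OR] = 1 − (1−0.40) × (1−0.002263) × (1−0.002000) = 0.402555
P(Quench path unavailable) [AND] = 0.13 × 0.25 × 0.402555 = 0.013083
P(Agitation branch fails) [OR] = 1 − (1−0.35) × (1−0.013083) = 0.358504
P(Chemical batch overheats) [AND] = 0.358504 × 0.29 = 0.103966
Rounded to 4 decimal places: P(Chemical batch overheats) ≈ 0.1040.

0.1040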